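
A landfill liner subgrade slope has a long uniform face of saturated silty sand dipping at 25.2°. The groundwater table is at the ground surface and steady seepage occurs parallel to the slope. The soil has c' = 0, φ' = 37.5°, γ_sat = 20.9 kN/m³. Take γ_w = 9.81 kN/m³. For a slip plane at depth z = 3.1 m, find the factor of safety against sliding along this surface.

With seepage parallel to the slope and the water table at the surface, the effective normal stress on the slip plane uses the buoyant unit weight γ' = γ_sat − γ_w while the driving shear stress uses γ_sat:
FS = [c' + γ' z cos²β tanφ'] / [γ_sat z sinβ cosβ]
(For c' = 0 this reduces to FS = (γ'/γ_sat)·tanφ'/tanβ.)
γ' = 20.9 − 9.81 = 11.09 kN/m³
Numerator = 0.0 + 11.09·3.1·cos²25.2°·tan37.5° = 0.0 + 11.09·3.1·0.8187·0.7673 = 21.598 kPa
Denominator = 20.9·3.1·sin25.2°·cos25.2° = 20.9·3.1·0.4258·0.9048 = 24.961 kPa
FS = 21.598 / 24.961 = 0.865

FS = 0.87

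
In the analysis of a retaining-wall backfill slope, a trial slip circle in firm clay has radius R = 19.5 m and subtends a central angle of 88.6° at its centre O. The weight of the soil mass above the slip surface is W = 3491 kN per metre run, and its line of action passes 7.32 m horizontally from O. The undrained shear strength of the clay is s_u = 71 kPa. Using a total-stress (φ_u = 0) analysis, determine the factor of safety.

Taking moments about the centre O, the resisting moment is provided by the undrained shear strength acting along the arc:
Arc length L_a = R·θ = 19.5·(88.6°·π/180) = 19.5·1.5464 = 30.15 m
M_R = s_u·L_a·R = 71·30.15·19.5 = 41748.3 kN·m/m
M_D = W·d = 3491·7.32 = 25554.1 kN·m/m
FS = M_R / M_D = 41748.3 / 25554.1 = 1.634

FS = 1.63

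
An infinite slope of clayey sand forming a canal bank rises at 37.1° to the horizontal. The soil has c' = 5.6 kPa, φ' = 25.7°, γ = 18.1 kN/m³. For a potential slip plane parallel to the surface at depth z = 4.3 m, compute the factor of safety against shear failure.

FS = 0.79

For an infinite slope with a slip plane parallel to the surface (no pore pressure): FS = [c' + γz cos²β tanφ'] / [γz sinβ cosβ].
γz = 18.1·4.3 = 77.83 kN/m²
Numerator = 5.6 + 77.83·cos²37.1°·tan25.7° = 5.6 + 77.83·0.6361·0.4813 = 29.428 kPa
Denominator = 77.83·sin37.1°·cos37.1° = 77.83·0.6032·0.7976 = 37.445 kPa
FS = 29.428 / 37.445 = 0.786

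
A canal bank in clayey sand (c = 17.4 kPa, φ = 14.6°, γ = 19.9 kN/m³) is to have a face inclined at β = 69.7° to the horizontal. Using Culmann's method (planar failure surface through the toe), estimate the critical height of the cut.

Culmann's analysis gives the critical failure plane at α_cr = (β + φ)/2 = (69.7 + 14.6)/2 = 42.1°, and the critical height
H_c = (4c/γ) · sinβ cosφ / [1 − cos(β − φ)]
    = (4·17.4/19.9) · sin69.7°·cos14.6° / [1 − cos(55.1°)]
    = 3.497 · 0.9379·0.9677 / [1 − 0.5721]
    = 3.497 · 0.9076 / 0.4279
    = 7.42 m

H_c = 7.42 m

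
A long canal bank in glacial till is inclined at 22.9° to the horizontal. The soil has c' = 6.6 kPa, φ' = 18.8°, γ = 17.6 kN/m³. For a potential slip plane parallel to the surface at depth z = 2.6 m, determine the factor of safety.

For an infinite slope with a slip plane parallel to the surface (no pore pressure): FS = [c' + γz cos²β tanφ'] / [γz sinβ cosβ].
γz = 17.6·2.6 = 45.76 kN/m²
Numerator = 6.6 + 45.76·cos²22.9°·tan18.8° = 6.6 + 45.76·0.8486·0.3404 = 19.819 kPa
Denominator = 45.76·sin22.9°·cos22.9° = 45.76·0.3891·0.9212 = 16.403 kPa
FS = 19.819 / 16.403 = 1.208

FS = 1.21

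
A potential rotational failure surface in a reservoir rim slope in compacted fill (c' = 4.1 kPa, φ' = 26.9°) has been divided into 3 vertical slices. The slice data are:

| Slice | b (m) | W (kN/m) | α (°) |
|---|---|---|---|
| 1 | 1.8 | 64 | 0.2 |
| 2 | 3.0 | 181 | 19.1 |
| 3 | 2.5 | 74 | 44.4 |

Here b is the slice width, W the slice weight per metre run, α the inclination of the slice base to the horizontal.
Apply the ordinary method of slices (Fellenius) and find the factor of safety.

Ordinary method of slices: FS = Σ[c'·Δl_i + (W_i cosα_i)·tanφ'] / Σ W_i sinα_i, with Δl_i = b_i / cosα_i.
Slice 1: Δl = 1.8/cos0.2° = 1.800 m; N'_1 = 64·cos0.2° = 64.0; c'Δl = 7.38; W sinα = 0.2
Slice 2: Δl = 3.0/cos19.1° = 3.175 m; N'_2 = 181·cos19.1° = 171.0; c'Δl = 13.02; W sinα = 59.2
Slice 3: Δl = 2.5/cos44.4° = 3.499 m; N'_3 = 74·cos44.4° = 52.9; c'Δl = 14.35; W sinα = 51.8
Σc'Δl = 34.7 kN/m; ΣN' = 287.9 kN/m; ΣW sinα = 111.2 kN/m
Resisting = 34.7 + 287.9·tan26.9° = 34.7 + 146.1 = 180.8 kN/m
FS = 180.8 / 111.2 = 1.626

FS = 1.63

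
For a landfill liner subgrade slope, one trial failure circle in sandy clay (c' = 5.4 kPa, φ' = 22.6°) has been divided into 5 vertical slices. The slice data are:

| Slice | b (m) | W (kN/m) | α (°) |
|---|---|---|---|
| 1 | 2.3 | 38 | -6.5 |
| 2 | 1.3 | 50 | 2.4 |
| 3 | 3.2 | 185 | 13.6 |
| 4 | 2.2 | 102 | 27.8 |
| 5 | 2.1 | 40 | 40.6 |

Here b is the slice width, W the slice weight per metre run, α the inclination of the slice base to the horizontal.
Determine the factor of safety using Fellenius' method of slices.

FS = 1.98

Ordinary method of slices: FS = Σ[c'·Δl_i + (W_i cosα_i)·tanφ'] / Σ W_i sinα_i, with Δl_i = b_i / cosα_i.
Slice 1: Δl = 2.3/cos(-6.5°) = 2.315 m; N'_1 = 38·cos(-6.5°) = 37.8; c'Δl = 12.50; W sinα = -4.3
Slice 2: Δl = 1.3/cos2.4° = 1.301 m; N'_2 = 50·cos2.4° = 50.0; c'Δl = 7.03; W sinα = 2.1
Slice 3: Δl = 3.2/cos13.6° = 3.292 m; N'_3 = 185·cos13.6° = 179.8; c'Δl = 17.78; W sinα = 43.5
Slice 4: Δl = 2.2/cos27.8° = 2.487 m; N'_4 = 102·cos27.8° = 90.2; c'Δl = 13.43; W sinα = 47.6
Slice 5: Δl = 2.1/cos40.6° = 2.766 m; N'_5 = 40·cos40.6° = 30.4; c'Δl = 14.94; W sinα = 26.0
Σc'Δl = 65.7 kN/m; ΣN' = 388.1 kN/m; ΣW sinα = 114.9 kN/m
Resisting = 65.7 + 388.1·tan22.6° = 65.7 + 161.6 = 227.2 kN/m
FS = 227.2 / 114.9 = 1.978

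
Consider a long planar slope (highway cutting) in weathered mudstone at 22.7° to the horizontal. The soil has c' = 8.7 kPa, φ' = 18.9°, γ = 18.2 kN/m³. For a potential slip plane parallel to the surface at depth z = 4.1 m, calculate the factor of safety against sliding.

FS = 1.15

For an infinite slope with a slip plane parallel to the surface (no pore pressure): FS = [c' + γz cos²β tanφ'] / [γz sinβ cosβ].
γz = 18.2·4.1 = 74.62 kN/m²
Numerator = 8.7 + 74.62·cos²22.7°·tan18.9° = 8.7 + 74.62·0.8511·0.3424 = 30.443 kPa
Denominator = 74.62·sin22.7°·cos22.7° = 74.62·0.3859·0.9225 = 26.566 kPa
FS = 30.443 / 26.566 = 1.146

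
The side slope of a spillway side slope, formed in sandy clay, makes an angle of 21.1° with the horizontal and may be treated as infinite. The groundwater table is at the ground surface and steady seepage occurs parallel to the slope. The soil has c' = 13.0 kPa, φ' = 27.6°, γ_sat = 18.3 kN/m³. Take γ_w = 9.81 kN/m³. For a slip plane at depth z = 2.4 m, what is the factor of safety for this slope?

FS = 1.51

With seepage parallel to the slope and the water table at the surface, the effective normal stress on the slip plane uses the buoyant unit weight γ' = γ_sat − γ_w while the driving shear stress uses γ_sat:
FS = [c' + γ' z cos²β tanφ'] / [γ_sat z sinβ cosβ]
γ' = 18.3 − 9.81 = 8.49 kN/m³
Numerator = 13.0 + 8.49·2.4·cos²21.1°·tan27.6° = 13.0 + 8.49·2.4·0.8704·0.5228 = 22.272 kPa
Denominator = 18.3·2.4·sin21.1°·cos21.1° = 18.3·2.4·0.3600·0.9330 = 14.751 kPa
FS = 22.272 / 14.751 = 1.510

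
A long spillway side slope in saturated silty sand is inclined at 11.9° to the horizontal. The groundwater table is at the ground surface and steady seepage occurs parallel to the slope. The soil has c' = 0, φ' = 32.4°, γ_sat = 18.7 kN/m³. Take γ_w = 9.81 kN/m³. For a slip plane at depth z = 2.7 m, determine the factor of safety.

With seepage parallel to the slope and the water table at the surface, the effective normal stress on the slip plane uses the buoyant unit weight γ' = γ_sat − γ_w while the driving shear stress uses γ_sat:
FS = [c' + γ' z cos²β tanφ'] / [γ_sat z sinβ cosβ]
(For c' = 0 this reduces to FS = (γ'/γ_sat)·tanφ'/tanβ.)
γ' = 18.7 − 9.81 = 8.89 kN/m³
Numerator = 0.0 + 8.89·2.7·cos²11.9°·tan32.4° = 0.0 + 8.89·2.7·0.9575·0.6346 = 14.585 kPa
Denominator = 18.7·2.7·sin11.9°·cos11.9° = 18.7·2.7·0.2062·0.9785 = 10.188 kPa
FS = 14.585 / 10.188 = 1.432

FS = 1.43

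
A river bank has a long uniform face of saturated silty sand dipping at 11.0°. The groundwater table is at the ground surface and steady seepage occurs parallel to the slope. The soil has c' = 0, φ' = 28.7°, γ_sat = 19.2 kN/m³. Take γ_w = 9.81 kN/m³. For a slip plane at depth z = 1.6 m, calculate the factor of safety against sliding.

FS = 1.38

With seepage parallel to the slope and the water table at the surface, the effective normal stress on the slip plane uses the buoyant unit weight γ' = γ_sat − γ_w while the driving shear stress uses γ_sat:
FS = [c' + γ' z cos²β tanφ'] / [γ_sat z sinβ cosβ]
(For c' = 0 this reduces to FS = (γ'/γ_sat)·tanφ'/tanβ.)
γ' = 19.2 − 9.81 = 9.39 kN/m³
Numerator = 0.0 + 9.39·1.6·cos²11.0°·tan28.7° = 0.0 + 9.39·1.6·0.9636·0.5475 = 7.926 kPa
Denominator = 19.2·1.6·sin11.0°·cos11.0° = 19.2·1.6·0.1908·0.9816 = 5.754 kPa
FS = 7.926 / 5.754 = 1.377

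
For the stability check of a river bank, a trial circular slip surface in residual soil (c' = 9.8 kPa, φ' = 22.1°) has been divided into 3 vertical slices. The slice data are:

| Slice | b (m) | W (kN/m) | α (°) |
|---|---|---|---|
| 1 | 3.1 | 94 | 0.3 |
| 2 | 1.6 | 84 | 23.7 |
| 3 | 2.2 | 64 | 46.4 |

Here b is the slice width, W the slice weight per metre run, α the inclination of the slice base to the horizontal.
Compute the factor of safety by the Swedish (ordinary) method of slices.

Ordinary method of slices: FS = Σ[c'·Δl_i + (W_i cosα_i)·tanφ'] / Σ W_i sinα_i, with Δl_i = b_i / cosα_i.
Slice 1: Δl = 3.1/cos0.3° = 3.100 m; N'_1 = 94·cos0.3° = 94.0; c'Δl = 30.38; W sinα = 0.5
Slice 2: Δl = 1.6/cos23.7° = 1.747 m; N'_2 = 84·cos23.7° = 76.9; c'Δl = 17.12; W sinα = 33.8
Slice 3: Δl = 2.2/cos46.4° = 3.190 m; N'_3 = 64·cos46.4° = 44.1; c'Δl = 31.26; W sinα = 46.3
Σc'Δl = 78.8 kN/m; ΣN' = 215.1 kN/m; ΣW sinα = 80.6 kN/m
Resisting = 78.8 + 215.1·tan22.1° = 78.8 + 87.3 = 166.1 kN/m
FS = 166.1 / 80.6 = 2.061

FS = 2.06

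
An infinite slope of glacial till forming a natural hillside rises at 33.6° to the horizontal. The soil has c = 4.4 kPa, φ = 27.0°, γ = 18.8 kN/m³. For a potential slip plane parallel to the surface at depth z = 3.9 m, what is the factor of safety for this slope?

For an infinite slope with a slip plane parallel to the surface (no pore pressure): FS = [c + γz cos²β tanφ] / [γz sinβ cosβ].
γz = 18.8·3.9 = 73.32 kN/m²
Numerator = 4.4 + 73.32·cos²33.6°·tan27.0° = 4.4 + 73.32·0.6938·0.5095 = 30.318 kPa
Denominator = 73.32·sin33.6°·cos33.6° = 73.32·0.5534·0.8329 = 33.796 kPa
FS = 30.318 / 33.796 = 0.897

FS = 0.90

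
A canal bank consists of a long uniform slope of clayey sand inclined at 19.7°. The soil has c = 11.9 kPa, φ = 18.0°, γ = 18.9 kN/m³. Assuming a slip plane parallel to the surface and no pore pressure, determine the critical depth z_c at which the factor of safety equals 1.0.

Setting FS = 1.00 in FS = [c + γz cos²β tanφ] / [γz sinβ cosβ] and solving for z:
z = c / [γ cosβ (FS·sinβ − cosβ·tanφ)]
  = 11.9 / [18.9·cos19.7°·(1.00·sin19.7° − cos19.7°·tan18.0°)]
  = 11.9 / [18.9·0.9415·(1.00·0.3371 − 0.9415·0.3249)]
  = 11.9 / 0.5550 = 21.440 m

z_c = 21.44 m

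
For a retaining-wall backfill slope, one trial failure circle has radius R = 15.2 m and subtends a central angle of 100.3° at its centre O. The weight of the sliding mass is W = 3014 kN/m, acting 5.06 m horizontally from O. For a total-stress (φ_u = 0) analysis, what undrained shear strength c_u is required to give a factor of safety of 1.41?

FS = c_u·L_a·R / (W·d), so c_u = FS·W·d / (L_a·R).
Arc length L_a = R·θ = 15.2·(100.3°·π/180) = 15.2·1.7506 = 26.61 m
c_u = 1.41·3014·5.06 / (26.61·15.2) = 21503.7 / 404.45 = 53.17 kPa

c_u = 53.2 kPa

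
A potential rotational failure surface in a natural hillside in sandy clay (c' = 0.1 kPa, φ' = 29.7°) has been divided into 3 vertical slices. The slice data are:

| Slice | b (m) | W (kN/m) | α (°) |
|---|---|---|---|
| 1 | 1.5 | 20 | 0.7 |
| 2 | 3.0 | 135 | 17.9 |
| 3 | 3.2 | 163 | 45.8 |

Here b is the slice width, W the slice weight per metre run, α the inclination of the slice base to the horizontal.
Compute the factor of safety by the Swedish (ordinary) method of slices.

FS = 0.95

Ordinary method of slices: FS = Σ[c'·Δl_i + (W_i cosα_i)·tanφ'] / Σ W_i sinα_i, with Δl_i = b_i / cosα_i.
Slice 1: Δl = 1.5/cos0.7° = 1.500 m; N'_1 = 20·cos0.7° = 20.0; c'Δl = 0.15; W sinα = 0.2
Slice 2: Δl = 3.0/cos17.9° = 3.153 m; N'_2 = 135·cos17.9° = 128.5; c'Δl = 0.32; W sinα = 41.5
Slice 3: Δl = 3.2/cos45.8° = 4.590 m; N'_3 = 163·cos45.8° = 113.6; c'Δl = 0.46; W sinα = 116.9
Σc'Δl = 0.9 kN/m; ΣN' = 262.1 kN/m; ΣW sinα = 158.6 kN/m
Resisting = 0.9 + 262.1·tan29.7° = 0.9 + 149.5 = 150.4 kN/m
FS = 150.4 / 158.6 = 0.948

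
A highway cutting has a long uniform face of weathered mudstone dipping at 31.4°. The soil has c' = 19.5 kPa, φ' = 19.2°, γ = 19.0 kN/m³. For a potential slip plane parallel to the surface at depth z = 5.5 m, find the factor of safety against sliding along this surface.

FS = 0.99

For an infinite slope with a slip plane parallel to the surface (no pore pressure): FS = [c' + γz cos²β tanφ'] / [γz sinβ cosβ].
γz = 19.0·5.5 = 104.50 kN/m²
Numerator = 19.5 + 104.50·cos²31.4°·tan19.2° = 19.5 + 104.50·0.7285·0.3482 = 46.012 kPa
Denominator = 104.50·sin31.4°·cos31.4° = 104.50·0.5210·0.8536 = 46.472 kPa
FS = 46.012 / 46.472 = 0.990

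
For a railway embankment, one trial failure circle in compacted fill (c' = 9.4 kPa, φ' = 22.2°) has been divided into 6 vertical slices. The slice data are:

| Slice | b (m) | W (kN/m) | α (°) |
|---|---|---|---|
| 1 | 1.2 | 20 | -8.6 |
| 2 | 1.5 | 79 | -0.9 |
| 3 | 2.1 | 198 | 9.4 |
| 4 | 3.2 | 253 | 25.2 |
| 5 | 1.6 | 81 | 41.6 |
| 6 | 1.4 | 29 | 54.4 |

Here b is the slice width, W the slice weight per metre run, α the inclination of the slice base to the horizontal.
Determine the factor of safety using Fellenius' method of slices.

FS = 1.72

Ordinary method of slices: FS = Σ[c'·Δl_i + (W_i cosα_i)·tanφ'] / Σ W_i sinα_i, with Δl_i = b_i / cosα_i.
Slice 1: Δl = 1.2/cos(-8.6°) = 1.214 m; N'_1 = 20·cos(-8.6°) = 19.8; c'Δl = 11.41; W sinα = -3.0
Slice 2: Δl = 1.5/cos(-0.9°) = 1.500 m; N'_2 = 79·cos(-0.9°) = 79.0; c'Δl = 14.10; W sinα = -1.2
Slice 3: Δl = 2.1/cos9.4° = 2.129 m; N'_3 = 198·cos9.4° = 195.3; c'Δl = 20.01; W sinα = 32.3
Slice 4: Δl = 3.2/cos25.2° = 3.537 m; N'_4 = 253·cos25.2° = 228.9; c'Δl = 33.24; W sinα = 107.7
Slice 5: Δl = 1.6/cos41.6° = 2.140 m; N'_5 = 81·cos41.6° = 60.6; c'Δl = 20.11; W sinα = 53.8
Slice 6: Δl = 1.4/cos54.4° = 2.405 m; N'_6 = 29·cos54.4° = 16.9; c'Δl = 22.61; W sinα = 23.6
Σc'Δl = 121.5 kN/m; ΣN' = 600.5 kN/m; ΣW sinα = 213.2 kN/m
Resisting = 121.5 + 600.5·tan22.2° = 121.5 + 245.1 = 366.5 kN/m
FS = 366.5 / 213.2 = 1.719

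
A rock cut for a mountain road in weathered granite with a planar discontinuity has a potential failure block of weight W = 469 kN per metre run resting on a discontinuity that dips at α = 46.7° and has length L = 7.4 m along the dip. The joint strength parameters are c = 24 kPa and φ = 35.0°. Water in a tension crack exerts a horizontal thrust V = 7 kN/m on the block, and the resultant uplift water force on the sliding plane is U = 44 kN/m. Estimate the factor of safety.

Resolving the block weight along and normal to the plane and applying the Mohr–Coulomb strength on the joint:
N' = W cosα − U − V sinα = 469·cos46.7° − 44 − 7·sin46.7° = 272.6 kN/m
Driving force T = W sinα + V cosα = 469·sin46.7° + 7·cos46.7° = 346.1 kN/m
Resisting force R = c·L + N'·tanφ = 24·7.4 + 272.6·tan35.0° = 177.6 + 190.8 = 368.4 kN/m
FS = R / T = 368.4 / 346.1 = 1.064

FS = 1.06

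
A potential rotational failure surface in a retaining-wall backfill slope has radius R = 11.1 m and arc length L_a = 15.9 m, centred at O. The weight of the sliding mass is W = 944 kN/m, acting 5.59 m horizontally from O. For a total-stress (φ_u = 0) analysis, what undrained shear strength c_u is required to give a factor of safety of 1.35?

FS = c_u·L_a·R / (W·d), so c_u = FS·W·d / (L_a·R).
c_u = 1.35·944·5.59 / (15.90·11.1) = 7123.9 / 176.49 = 40.36 kPa

c_u = 40.4 kPa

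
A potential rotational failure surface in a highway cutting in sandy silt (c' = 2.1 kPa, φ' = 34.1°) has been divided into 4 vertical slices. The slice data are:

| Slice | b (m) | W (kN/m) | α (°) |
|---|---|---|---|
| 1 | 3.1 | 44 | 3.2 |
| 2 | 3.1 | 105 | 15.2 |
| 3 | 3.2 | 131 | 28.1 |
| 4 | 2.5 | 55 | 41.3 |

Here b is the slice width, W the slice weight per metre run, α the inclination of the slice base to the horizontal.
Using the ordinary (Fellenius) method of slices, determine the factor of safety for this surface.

FS = 1.82

Ordinary method of slices: FS = Σ[c'·Δl_i + (W_i cosα_i)·tanφ'] / Σ W_i sinα_i, with Δl_i = b_i / cosα_i.
Slice 1: Δl = 3.1/cos3.2° = 3.105 m; N'_1 = 44·cos3.2° = 43.9; c'Δl = 6.52; W sinα = 2.5
Slice 2: Δl = 3.1/cos15.2° = 3.212 m; N'_2 = 105·cos15.2° = 101.3; c'Δl = 6.75; W sinα = 27.5
Slice 3: Δl = 3.2/cos28.1° = 3.628 m; N'_3 = 131·cos28.1° = 115.6; c'Δl = 7.62; W sinα = 61.7
Slice 4: Δl = 2.5/cos41.3° = 3.328 m; N'_4 = 55·cos41.3° = 41.3; c'Δl = 6.99; W sinα = 36.3
Σc'Δl = 27.9 kN/m; ΣN' = 302.1 kN/m; ΣW sinα = 128.0 kN/m
Resisting = 27.9 + 302.1·tan34.1° = 27.9 + 204.6 = 232.4 kN/m
FS = 232.4 / 128.0 = 1.816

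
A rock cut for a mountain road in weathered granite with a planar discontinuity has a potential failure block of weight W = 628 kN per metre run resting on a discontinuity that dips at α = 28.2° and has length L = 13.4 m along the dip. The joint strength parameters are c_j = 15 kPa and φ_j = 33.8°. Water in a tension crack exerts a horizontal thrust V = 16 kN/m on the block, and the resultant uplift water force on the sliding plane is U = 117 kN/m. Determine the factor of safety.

Resolving the block weight along and normal to the plane and applying the Mohr–Coulomb strength on the joint:
N' = W cosα − U − V sinα = 628·cos28.2° − 117 − 16·sin28.2° = 428.9 kN/m
Driving force T = W sinα + V cosα = 628·sin28.2° + 16·cos28.2° = 310.9 kN/m
Resisting force R = c_j·L + N'·tanφ_j = 15·13.4 + 428.9·tan33.8° = 201.0 + 287.1 = 488.1 kN/m
FS = R / T = 488.1 / 310.9 = 1.570

FS = 1.57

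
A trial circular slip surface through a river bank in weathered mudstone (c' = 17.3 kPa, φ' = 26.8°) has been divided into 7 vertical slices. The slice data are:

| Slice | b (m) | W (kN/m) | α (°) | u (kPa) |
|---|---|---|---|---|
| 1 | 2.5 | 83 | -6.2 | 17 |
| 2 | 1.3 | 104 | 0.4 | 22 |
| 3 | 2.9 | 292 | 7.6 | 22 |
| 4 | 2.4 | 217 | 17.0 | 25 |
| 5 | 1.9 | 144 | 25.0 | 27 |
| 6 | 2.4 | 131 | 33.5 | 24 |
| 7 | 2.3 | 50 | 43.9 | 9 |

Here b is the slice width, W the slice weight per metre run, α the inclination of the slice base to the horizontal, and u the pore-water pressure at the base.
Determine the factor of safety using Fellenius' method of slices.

Ordinary method of slices: FS = Σ[c'·Δl_i + (W_i cosα_i − u_i·Δl_i)·tanφ'] / Σ W_i sinα_i, with Δl_i = b_i / cosα_i.
Slice 1: Δl = 2.5/cos(-6.2°) = 2.515 m; N'_1 = 83·cos(-6.2°) − 17·2.515 = 39.8; c'Δl = 43.50; W sinα = -9.0
Slice 2: Δl = 1.3/cos0.4° = 1.300 m; N'_2 = 104·cos0.4° − 22·1.300 = 75.4; c'Δl = 22.49; W sinα = 0.7
Slice 3: Δl = 2.9/cos7.6° = 2.926 m; N'_3 = 292·cos7.6° − 22·2.926 = 225.1; c'Δl = 50.61; W sinα = 38.6
Slice 4: Δl = 2.4/cos17.0° = 2.510 m; N'_4 = 217·cos17.0° − 25·2.510 = 144.8; c'Δl = 43.42; W sinα = 63.4
Slice 5: Δl = 1.9/cos25.0° = 2.096 m; N'_5 = 144·cos25.0° − 27·2.096 = 73.9; c'Δl = 36.27; W sinα = 60.9
Slice 6: Δl = 2.4/cos33.5° = 2.878 m; N'_6 = 131·cos33.5° − 24·2.878 = 40.2; c'Δl = 49.79; W sinα = 72.3
Slice 7: Δl = 2.3/cos43.9° = 3.192 m; N'_7 = 50·cos43.9° − 9·3.192 = 7.3; c'Δl = 55.22; W sinα = 34.7
Σc'Δl = 301.3 kN/m; ΣN' = 606.4 kN/m; ΣW sinα = 261.7 kN/m
Resisting = 301.3 + 606.4·tan26.8° = 301.3 + 306.3 = 607.6 kN/m
FS = 607.6 / 261.7 = 2.322

FS = 2.32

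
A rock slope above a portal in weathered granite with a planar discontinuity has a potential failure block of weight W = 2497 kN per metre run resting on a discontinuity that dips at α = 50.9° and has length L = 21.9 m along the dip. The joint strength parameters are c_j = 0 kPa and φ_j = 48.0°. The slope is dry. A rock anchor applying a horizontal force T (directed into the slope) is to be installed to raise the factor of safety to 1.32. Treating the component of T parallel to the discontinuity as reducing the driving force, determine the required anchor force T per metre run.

T = 477 kN/m

Resolving forces along and normal to the sliding plane, with the horizontal anchor force T adding T·sinα to the effective normal force and T·cosα acting up the plane against the driving force:
FS = [c_jL + (W cosα + T sinα) tanφ_j] / [W sinα − T cosα]
Without the anchor: N' = 1574.8 kN/m, driving T_d = 1937.8 kN/m, resisting R = 0·21.9 + 1574.8·tan48.0° = 1749.0 kN/m, FS = 0.90.
Setting FS = 1.32 and solving for T:
1.32·(1937.8 − T cos50.9°) = 1749.0 + T sin50.9°·tan48.0°
T·(sin50.9°·tan48.0° + 1.32·cos50.9°) = 1.32·1937.8 − 1749.0
T·(0.7760·1.1106 + 1.32·0.6307) = 2557.9 − 1749.0 = 808.9
T·1.6944 = 808.9
T = 477.4 kN/m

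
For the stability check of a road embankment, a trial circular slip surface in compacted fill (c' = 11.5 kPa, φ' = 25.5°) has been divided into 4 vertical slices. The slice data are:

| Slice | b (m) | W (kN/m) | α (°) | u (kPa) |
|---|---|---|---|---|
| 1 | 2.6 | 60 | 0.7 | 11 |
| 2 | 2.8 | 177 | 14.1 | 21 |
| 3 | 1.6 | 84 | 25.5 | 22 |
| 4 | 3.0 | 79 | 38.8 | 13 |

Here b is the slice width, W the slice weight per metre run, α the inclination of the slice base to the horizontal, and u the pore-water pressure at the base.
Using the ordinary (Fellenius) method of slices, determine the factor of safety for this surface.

FS = 1.69

Ordinary method of slices: FS = Σ[c'·Δl_i + (W_i cosα_i − u_i·Δl_i)·tanφ'] / Σ W_i sinα_i, with Δl_i = b_i / cosα_i.
Slice 1: Δl = 2.6/cos0.7° = 2.600 m; N'_1 = 60·cos0.7° − 11·2.600 = 31.4; c'Δl = 29.90; W sinα = 0.7
Slice 2: Δl = 2.8/cos14.1° = 2.887 m; N'_2 = 177·cos14.1° − 21·2.887 = 111.0; c'Δl = 33.20; W sinα = 43.1
Slice 3: Δl = 1.6/cos25.5° = 1.773 m; N'_3 = 84·cos25.5° − 22·1.773 = 36.8; c'Δl = 20.39; W sinα = 36.2
Slice 4: Δl = 3.0/cos38.8° = 3.849 m; N'_4 = 79·cos38.8° − 13·3.849 = 11.5; c'Δl = 44.27; W sinα = 49.5
Σc'Δl = 127.8 kN/m; ΣN' = 190.8 kN/m; ΣW sinα = 129.5 kN/m
Resisting = 127.8 + 190.8·tan25.5° = 127.8 + 91.0 = 218.8 kN/m
FS = 218.8 / 129.5 = 1.689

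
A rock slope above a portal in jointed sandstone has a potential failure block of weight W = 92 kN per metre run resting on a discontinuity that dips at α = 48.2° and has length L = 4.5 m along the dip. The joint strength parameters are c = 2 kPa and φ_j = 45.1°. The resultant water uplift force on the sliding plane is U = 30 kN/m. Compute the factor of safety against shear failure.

Resolving the block weight along and normal to the plane and applying the Mohr–Coulomb strength on the joint:
N' = W cosα − U = 92·cos48.2° − 30 = 31.3 kN/m
Driving force T = W sinα = 92·sin48.2° = 68.6 kN/m
Resisting force R = c·L + N'·tanφ_j = 2·4.5 + 31.3·tan45.1° = 9.0 + 31.4 = 40.4 kN/m
FS = R / T = 40.4 / 68.6 = 0.590

FS = 0.59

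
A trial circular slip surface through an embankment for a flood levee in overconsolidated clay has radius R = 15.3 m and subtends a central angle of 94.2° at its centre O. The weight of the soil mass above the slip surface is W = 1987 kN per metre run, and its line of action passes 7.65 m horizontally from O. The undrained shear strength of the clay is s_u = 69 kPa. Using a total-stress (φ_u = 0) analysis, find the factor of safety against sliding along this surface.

FS = 1.75

Taking moments about the centre O, the resisting moment is provided by the undrained shear strength acting along the arc:
Arc length L_a = R·θ = 15.3·(94.2°·π/180) = 15.3·1.6441 = 25.15 m
M_R = s_u·L_a·R = 69·25.15·15.3 = 26555.9 kN·m/m
M_D = W·d = 1987·7.65 = 15200.6 kN·m/m
FS = M_R / M_D = 26555.9 / 15200.6 = 1.747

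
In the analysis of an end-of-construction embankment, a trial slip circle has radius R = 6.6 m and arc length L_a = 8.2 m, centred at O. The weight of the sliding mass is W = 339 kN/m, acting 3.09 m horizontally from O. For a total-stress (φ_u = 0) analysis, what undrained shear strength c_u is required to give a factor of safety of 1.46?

c_u = 28.3 kPa

FS = c_u·L_a·R / (W·d), so c_u = FS·W·d / (L_a·R).
c_u = 1.46·339·3.09 / (8.20·6.6) = 1529.4 / 54.12 = 28.26 kPa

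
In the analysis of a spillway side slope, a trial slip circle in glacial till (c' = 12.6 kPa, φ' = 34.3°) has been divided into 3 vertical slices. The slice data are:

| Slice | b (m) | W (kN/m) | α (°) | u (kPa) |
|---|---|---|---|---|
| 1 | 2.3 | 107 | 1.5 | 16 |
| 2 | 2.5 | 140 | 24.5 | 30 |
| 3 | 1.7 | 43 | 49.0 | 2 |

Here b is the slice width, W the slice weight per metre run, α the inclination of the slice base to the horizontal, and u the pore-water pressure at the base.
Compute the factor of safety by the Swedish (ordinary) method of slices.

Ordinary method of slices: FS = Σ[c'·Δl_i + (W_i cosα_i − u_i·Δl_i)·tanφ'] / Σ W_i sinα_i, with Δl_i = b_i / cosα_i.
Slice 1: Δl = 2.3/cos1.5° = 2.301 m; N'_1 = 107·cos1.5° − 16·2.301 = 70.2; c'Δl = 28.99; W sinα = 2.8
Slice 2: Δl = 2.5/cos24.5° = 2.747 m; N'_2 = 140·cos24.5° − 30·2.747 = 45.0; c'Δl = 34.62; W sinα = 58.1
Slice 3: Δl = 1.7/cos49.0° = 2.591 m; N'_3 = 43·cos49.0° − 2·2.591 = 23.0; c'Δl = 32.65; W sinα = 32.5
Σc'Δl = 96.3 kN/m; ΣN' = 138.2 kN/m; ΣW sinα = 93.3 kN/m
Resisting = 96.3 + 138.2·tan34.3° = 96.3 + 94.2 = 190.5 kN/m
FS = 190.5 / 93.3 = 2.042

FS = 2.04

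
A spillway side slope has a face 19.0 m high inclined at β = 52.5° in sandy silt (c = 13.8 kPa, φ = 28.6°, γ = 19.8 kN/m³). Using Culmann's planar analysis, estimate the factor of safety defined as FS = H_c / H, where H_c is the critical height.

FS = 1.19

H_c = (4c/γ) · sinβ cosφ / [1 − cos(β − φ)]
    = (4·13.8/19.8) · sin52.5°·cos28.6° / [1 − cos23.9°]
    = 2.788 · 0.6966 / 0.0857 = 22.65 m
FS = H_c / H = 22.65 / 19.0 = 1.192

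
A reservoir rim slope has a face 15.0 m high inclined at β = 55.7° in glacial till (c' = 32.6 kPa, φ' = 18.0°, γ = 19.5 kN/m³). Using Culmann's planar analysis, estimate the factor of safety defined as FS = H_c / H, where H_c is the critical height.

FS = 1.68

H_c = (4c'/γ) · sinβ cosφ' / [1 − cos(β − φ')]
    = (4·32.6/19.5) · sin55.7°·cos18.0° / [1 − cos37.7°]
    = 6.687 · 0.7857 / 0.2088 = 25.17 m
FS = H_c / H = 25.17 / 15.0 = 1.678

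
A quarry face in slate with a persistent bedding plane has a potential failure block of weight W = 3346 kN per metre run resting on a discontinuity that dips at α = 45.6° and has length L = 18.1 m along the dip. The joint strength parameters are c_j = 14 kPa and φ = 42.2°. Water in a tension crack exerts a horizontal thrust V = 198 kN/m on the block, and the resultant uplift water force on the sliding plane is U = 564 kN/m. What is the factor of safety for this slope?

Resolving the block weight along and normal to the plane and applying the Mohr–Coulomb strength on the joint:
N' = W cosα − U − V sinα = 3346·cos45.6° − 564 − 198·sin45.6° = 1635.6 kN/m
Driving force T = W sinα + V cosα = 3346·sin45.6° + 198·cos45.6° = 2529.2 kN/m
Resisting force R = c_j·L + N'·tanφ = 14·18.1 + 1635.6·tan42.2° = 253.4 + 1483.1 = 1736.5 kN/m
FS = R / T = 1736.5 / 2529.2 = 0.687

FS = 0.69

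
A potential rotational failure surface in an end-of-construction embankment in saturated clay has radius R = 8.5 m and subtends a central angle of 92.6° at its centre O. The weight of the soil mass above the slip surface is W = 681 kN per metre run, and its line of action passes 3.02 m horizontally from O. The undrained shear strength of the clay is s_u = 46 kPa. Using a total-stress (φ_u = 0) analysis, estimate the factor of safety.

Taking moments about the centre O, the resisting moment is provided by the undrained shear strength acting along the arc:
Arc length L_a = R·θ = 8.5·(92.6°·π/180) = 8.5·1.6162 = 13.74 m
M_R = s_u·L_a·R = 46·13.74·8.5 = 5371.4 kN·m/m
M_D = W·d = 681·3.02 = 2056.6 kN·m/m
FS = M_R / M_D = 5371.4 / 2056.6 = 2.612

FS = 2.61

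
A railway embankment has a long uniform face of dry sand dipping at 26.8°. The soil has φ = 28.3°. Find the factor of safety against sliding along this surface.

For a dry cohesionless infinite slope the factor of safety is FS = tanφ / tanβ.
FS = tan28.3° / tan26.8° = 0.5384 / 0.5051 = 1.066

FS = 1.07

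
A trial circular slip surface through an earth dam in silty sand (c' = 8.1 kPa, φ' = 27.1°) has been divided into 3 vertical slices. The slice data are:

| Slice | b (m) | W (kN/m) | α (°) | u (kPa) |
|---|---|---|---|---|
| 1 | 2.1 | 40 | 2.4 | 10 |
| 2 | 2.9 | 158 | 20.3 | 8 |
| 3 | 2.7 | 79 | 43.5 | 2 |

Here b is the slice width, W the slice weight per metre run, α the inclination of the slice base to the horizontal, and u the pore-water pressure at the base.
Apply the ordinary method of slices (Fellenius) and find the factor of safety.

FS = 1.54

Ordinary method of slices: FS = Σ[c'·Δl_i + (W_i cosα_i − u_i·Δl_i)·tanφ'] / Σ W_i sinα_i, with Δl_i = b_i / cosα_i.
Slice 1: Δl = 2.1/cos2.4° = 2.102 m; N'_1 = 40·cos2.4° − 10·2.102 = 18.9; c'Δl = 17.02; W sinα = 1.7
Slice 2: Δl = 2.9/cos20.3° = 3.092 m; N'_2 = 158·cos20.3° − 8·3.092 = 123.5; c'Δl = 25.05; W sinα = 54.8
Slice 3: Δl = 2.7/cos43.5° = 3.722 m; N'_3 = 79·cos43.5° − 2·3.722 = 49.9; c'Δl = 30.15; W sinα = 54.4
Σc'Δl = 72.2 kN/m; ΣN' = 192.3 kN/m; ΣW sinα = 110.9 kN/m
Resisting = 72.2 + 192.3·tan27.1° = 72.2 + 98.4 = 170.6 kN/m
FS = 170.6 / 110.9 = 1.539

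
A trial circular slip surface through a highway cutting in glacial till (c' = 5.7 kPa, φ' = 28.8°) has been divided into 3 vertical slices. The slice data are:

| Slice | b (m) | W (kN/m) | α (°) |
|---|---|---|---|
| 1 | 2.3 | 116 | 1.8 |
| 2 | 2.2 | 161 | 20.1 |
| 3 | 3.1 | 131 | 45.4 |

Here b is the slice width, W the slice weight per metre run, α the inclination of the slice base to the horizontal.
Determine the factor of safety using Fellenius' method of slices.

FS = 1.64

Ordinary method of slices: FS = Σ[c'·Δl_i + (W_i cosα_i)·tanφ'] / Σ W_i sinα_i, with Δl_i = b_i / cosα_i.
Slice 1: Δl = 2.3/cos1.8° = 2.301 m; N'_1 = 116·cos1.8° = 115.9; c'Δl = 13.12; W sinα = 3.6
Slice 2: Δl = 2.2/cos20.1° = 2.343 m; N'_2 = 161·cos20.1° = 151.2; c'Δl = 13.35; W sinα = 55.3
Slice 3: Δl = 3.1/cos45.4° = 4.415 m; N'_3 = 131·cos45.4° = 92.0; c'Δl = 25.17; W sinα = 93.3
Σc'Δl = 51.6 kN/m; ΣN' = 359.1 kN/m; ΣW sinα = 152.2 kN/m
Resisting = 51.6 + 359.1·tan28.8° = 51.6 + 197.4 = 249.1 kN/m
FS = 249.1 / 152.2 = 1.636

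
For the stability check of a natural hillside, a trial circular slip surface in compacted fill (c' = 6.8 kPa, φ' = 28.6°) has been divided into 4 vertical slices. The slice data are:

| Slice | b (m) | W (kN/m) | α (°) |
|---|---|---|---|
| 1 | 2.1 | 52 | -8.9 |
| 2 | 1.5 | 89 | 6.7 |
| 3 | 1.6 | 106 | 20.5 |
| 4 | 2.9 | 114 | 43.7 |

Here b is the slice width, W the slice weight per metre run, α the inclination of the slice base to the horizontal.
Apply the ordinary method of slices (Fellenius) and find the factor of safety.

Ordinary method of slices: FS = Σ[c'·Δl_i + (W_i cosα_i)·tanφ'] / Σ W_i sinα_i, with Δl_i = b_i / cosα_i.
Slice 1: Δl = 2.1/cos(-8.9°) = 2.126 m; N'_1 = 52·cos(-8.9°) = 51.4; c'Δl = 14.45; W sinα = -8.0
Slice 2: Δl = 1.5/cos6.7° = 1.510 m; N'_2 = 89·cos6.7° = 88.4; c'Δl = 10.27; W sinα = 10.4
Slice 3: Δl = 1.6/cos20.5° = 1.708 m; N'_3 = 106·cos20.5° = 99.3; c'Δl = 11.62; W sinα = 37.1
Slice 4: Δl = 2.9/cos43.7° = 4.011 m; N'_4 = 114·cos43.7° = 82.4; c'Δl = 27.28; W sinα = 78.8
Σc'Δl = 63.6 kN/m; ΣN' = 321.5 kN/m; ΣW sinα = 118.2 kN/m
Resisting = 63.6 + 321.5·tan28.6° = 63.6 + 175.3 = 238.9 kN/m
FS = 238.9 / 118.2 = 2.021

FS = 2.02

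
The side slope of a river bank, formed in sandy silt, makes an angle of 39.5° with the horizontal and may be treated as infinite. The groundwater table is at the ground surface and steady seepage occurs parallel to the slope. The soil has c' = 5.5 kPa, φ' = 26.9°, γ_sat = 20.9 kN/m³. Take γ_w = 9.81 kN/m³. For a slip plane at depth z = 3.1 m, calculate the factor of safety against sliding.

With seepage parallel to the slope and the water table at the surface, the effective normal stress on the slip plane uses the buoyant unit weight γ' = γ_sat − γ_w while the driving shear stress uses γ_sat:
FS = [c' + γ' z cos²β tanφ'] / [γ_sat z sinβ cosβ]
γ' = 20.9 − 9.81 = 11.09 kN/m³
Numerator = 5.5 + 11.09·3.1·cos²39.5°·tan26.9° = 5.5 + 11.09·3.1·0.5954·0.5073 = 15.885 kPa
Denominator = 20.9·3.1·sin39.5°·cos39.5° = 20.9·3.1·0.6361·0.7716 = 31.800 kPa
FS = 15.885 / 31.800 = 0.500

FS = 0.50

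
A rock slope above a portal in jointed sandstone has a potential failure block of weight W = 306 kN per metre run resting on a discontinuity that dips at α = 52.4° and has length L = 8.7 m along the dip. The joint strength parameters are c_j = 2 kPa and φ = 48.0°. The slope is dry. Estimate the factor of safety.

Resolving the block weight along and normal to the plane and applying the Mohr–Coulomb strength on the joint:
N' = W cosα = 306·cos52.4° = 186.7 kN/m
Driving force T = W sinα = 306·sin52.4° = 242.4 kN/m
Resisting force R = c_j·L + N'·tanφ = 2·8.7 + 186.7·tan48.0° = 17.4 + 207.4 = 224.8 kN/m
FS = R / T = 224.8 / 242.4 = 0.927

FS = 0.93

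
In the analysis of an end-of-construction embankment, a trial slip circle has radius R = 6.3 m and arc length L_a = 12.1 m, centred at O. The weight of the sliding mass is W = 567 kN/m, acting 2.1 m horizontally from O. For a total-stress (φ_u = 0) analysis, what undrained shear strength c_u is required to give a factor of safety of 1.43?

FS = c_u·L_a·R / (W·d), so c_u = FS·W·d / (L_a·R).
c_u = 1.43·567·2.1 / (12.10·6.3) = 1702.7 / 76.23 = 22.34 kPa

c_u = 22.3 kPa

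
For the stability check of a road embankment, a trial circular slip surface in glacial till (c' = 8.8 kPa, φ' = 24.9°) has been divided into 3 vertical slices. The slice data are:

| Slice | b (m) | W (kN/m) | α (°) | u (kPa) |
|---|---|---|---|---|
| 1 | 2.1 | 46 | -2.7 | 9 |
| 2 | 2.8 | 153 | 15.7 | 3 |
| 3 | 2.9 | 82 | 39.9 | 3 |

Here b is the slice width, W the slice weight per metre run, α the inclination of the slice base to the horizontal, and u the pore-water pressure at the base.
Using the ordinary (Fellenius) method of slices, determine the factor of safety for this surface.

FS = 1.94

Ordinary method of slices: FS = Σ[c'·Δl_i + (W_i cosα_i − u_i·Δl_i)·tanφ'] / Σ W_i sinα_i, with Δl_i = b_i / cosα_i.
Slice 1: Δl = 2.1/cos(-2.7°) = 2.102 m; N'_1 = 46·cos(-2.7°) − 9·2.102 = 27.0; c'Δl = 18.50; W sinα = -2.2
Slice 2: Δl = 2.8/cos15.7° = 2.909 m; N'_2 = 153·cos15.7° − 3·2.909 = 138.6; c'Δl = 25.59; W sinα = 41.4
Slice 3: Δl = 2.9/cos39.9° = 3.780 m; N'_3 = 82·cos39.9° − 3·3.780 = 51.6; c'Δl = 33.27; W sinα = 52.6
Σc'Δl = 77.4 kN/m; ΣN' = 217.2 kN/m; ΣW sinα = 91.8 kN/m
Resisting = 77.4 + 217.2·tan24.9° = 77.4 + 100.8 = 178.2 kN/m
FS = 178.2 / 91.8 = 1.940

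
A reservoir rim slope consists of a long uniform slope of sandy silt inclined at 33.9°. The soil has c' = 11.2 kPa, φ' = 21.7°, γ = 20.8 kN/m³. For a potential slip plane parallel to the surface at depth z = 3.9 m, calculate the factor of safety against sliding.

For an infinite slope with a slip plane parallel to the surface (no pore pressure): FS = [c' + γz cos²β tanφ'] / [γz sinβ cosβ].
γz = 20.8·3.9 = 81.12 kN/m²
Numerator = 11.2 + 81.12·cos²33.9°·tan21.7° = 11.2 + 81.12·0.6889·0.3979 = 33.439 kPa
Denominator = 81.12·sin33.9°·cos33.9° = 81.12·0.5577·0.8300 = 37.553 kPa
FS = 33.439 / 37.553 = 0.890

FS = 0.89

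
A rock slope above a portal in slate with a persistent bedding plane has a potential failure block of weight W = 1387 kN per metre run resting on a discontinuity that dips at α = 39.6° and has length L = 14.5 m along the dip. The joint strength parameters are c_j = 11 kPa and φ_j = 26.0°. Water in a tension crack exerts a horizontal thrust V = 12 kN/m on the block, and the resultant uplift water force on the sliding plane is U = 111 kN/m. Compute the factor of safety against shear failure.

Resolving the block weight along and normal to the plane and applying the Mohr–Coulomb strength on the joint:
N' = W cosα − U − V sinα = 1387·cos39.6° − 111 − 12·sin39.6° = 950.1 kN/m
Driving force T = W sinα + V cosα = 1387·sin39.6° + 12·cos39.6° = 893.4 kN/m
Resisting force R = c_j·L + N'·tanφ_j = 11·14.5 + 950.1·tan26.0° = 159.5 + 463.4 = 622.9 kN/m
FS = R / T = 622.9 / 893.4 = 0.697

FS = 0.70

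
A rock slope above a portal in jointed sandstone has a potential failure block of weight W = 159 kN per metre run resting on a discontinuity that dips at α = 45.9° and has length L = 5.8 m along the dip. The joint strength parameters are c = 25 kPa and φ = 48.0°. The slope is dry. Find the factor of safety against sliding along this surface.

Resolving the block weight along and normal to the plane and applying the Mohr–Coulomb strength on the joint:
N' = W cosα = 159·cos45.9° = 110.7 kN/m
Driving force T = W sinα = 159·sin45.9° = 114.2 kN/m
Resisting force R = c·L + N'·tanφ = 25·5.8 + 110.7·tan48.0° = 145.0 + 122.9 = 267.9 kN/m
FS = R / T = 267.9 / 114.2 = 2.346

FS = 2.35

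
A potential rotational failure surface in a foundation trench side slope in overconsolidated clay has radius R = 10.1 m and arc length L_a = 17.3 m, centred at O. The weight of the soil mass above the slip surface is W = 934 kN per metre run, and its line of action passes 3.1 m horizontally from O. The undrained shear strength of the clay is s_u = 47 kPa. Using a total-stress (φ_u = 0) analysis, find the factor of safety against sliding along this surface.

FS = 2.84

Taking moments about the centre O, the resisting moment is provided by the undrained shear strength acting along the arc:
M_R = s_u·L_a·R = 47·17.30·10.1 = 8212.3 kN·m/m
M_D = W·d = 934·3.1 = 2895.4 kN·m/m
FS = M_R / M_D = 8212.3 / 2895.4 = 2.836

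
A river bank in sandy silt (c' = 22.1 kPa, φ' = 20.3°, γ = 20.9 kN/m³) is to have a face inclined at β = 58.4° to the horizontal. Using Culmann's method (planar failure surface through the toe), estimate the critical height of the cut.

Culmann's analysis gives the critical failure plane at α_cr = (β + φ')/2 = (58.4 + 20.3)/2 = 39.4°, and the critical height
H_c = (4c'/γ) · sinβ cosφ' / [1 − cos(β − φ')]
    = (4·22.1/20.9) · sin58.4°·cos20.3° / [1 − cos(38.1°)]
    = 4.230 · 0.8517·0.9379 / [1 − 0.7869]
    = 4.230 · 0.7988 / 0.2131
    = 15.86 m

H_c = 15.86 m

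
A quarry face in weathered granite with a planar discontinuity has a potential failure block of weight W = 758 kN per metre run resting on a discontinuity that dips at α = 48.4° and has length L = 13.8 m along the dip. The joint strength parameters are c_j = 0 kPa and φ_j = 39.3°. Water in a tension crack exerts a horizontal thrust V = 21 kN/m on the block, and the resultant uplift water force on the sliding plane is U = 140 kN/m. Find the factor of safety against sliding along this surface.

FS = 0.49

Resolving the block weight along and normal to the plane and applying the Mohr–Coulomb strength on the joint:
N' = W cosα − U − V sinα = 758·cos48.4° − 140 − 21·sin48.4° = 347.6 kN/m
Driving force T = W sinα + V cosα = 758·sin48.4° + 21·cos48.4° = 580.8 kN/m
Resisting force R = c_j·L + N'·tanφ_j = 0·13.8 + 347.6·tan39.3° = 0.0 + 284.5 = 284.5 kN/m
FS = R / T = 284.5 / 580.8 = 0.490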